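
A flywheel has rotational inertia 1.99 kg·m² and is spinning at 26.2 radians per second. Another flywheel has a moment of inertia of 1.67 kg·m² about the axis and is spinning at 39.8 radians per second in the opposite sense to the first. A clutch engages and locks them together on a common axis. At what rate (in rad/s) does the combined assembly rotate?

|ω_f| ≈ 3.91 rad/s

The coupling torques are internal; angular momentum about the shared axis is conserved.
Taking A's sense as positive: L = (1.990)(26.2) − (1.670)(39.8) = -14.33 kg·m²·rad/s.
Combined I = 1.990 + 1.670 = 3.660 kg·m².
ω_f = L / I = -14.33 / 3.660 = -3.915 rad/s.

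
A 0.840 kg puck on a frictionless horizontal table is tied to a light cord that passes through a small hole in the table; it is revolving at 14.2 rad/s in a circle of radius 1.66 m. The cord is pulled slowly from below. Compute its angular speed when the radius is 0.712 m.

ω₂ ≈ 77.2 rad/s

No torque about the axis ⇒ m r₁² ω₁ = m r₂² ω₂.
ω₂ = ω₁ (r₁/r₂)² = (14.2)(1.66/0.712)² = 77.19 rad/s.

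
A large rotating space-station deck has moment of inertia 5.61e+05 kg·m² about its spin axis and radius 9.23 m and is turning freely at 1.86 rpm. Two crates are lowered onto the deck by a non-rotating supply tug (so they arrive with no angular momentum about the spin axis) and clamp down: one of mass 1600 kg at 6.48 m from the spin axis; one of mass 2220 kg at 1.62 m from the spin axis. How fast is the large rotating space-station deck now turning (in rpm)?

ω_f ≈ 1.65 rpm

No external torque acts about the spin axis; L_before = L_after.
Added inertia Σmr² = (1600)(6.48)² + (2220)(1.62)² = 73010 kg·m²; I_f = 5.610e+05 + 73010 = 6.340e+05 kg·m².
ω_f = I_p ω_i / I_f = (5.610e+05)(1.86) / 6.340e+05 = 1.646 rpm.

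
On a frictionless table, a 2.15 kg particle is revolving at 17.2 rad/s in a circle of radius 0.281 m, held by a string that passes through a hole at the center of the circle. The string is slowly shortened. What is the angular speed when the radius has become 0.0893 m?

No torque about the axis ⇒ m r₁² ω₁ = m r₂² ω₂.
ω₂ = ω₁ (r₁/r₂)² = (17.2)(0.281/0.0893)² = 170.3 rad/s.

ω₂ ≈ 170 rad/s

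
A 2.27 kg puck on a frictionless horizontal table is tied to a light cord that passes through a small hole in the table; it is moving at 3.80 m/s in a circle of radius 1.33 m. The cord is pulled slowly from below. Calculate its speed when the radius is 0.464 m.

Central (radial) force ⇒ zero torque about the center ⇒ m v r is constant.
v₂ = v₁ r₁ / r₂ = (3.80)(1.33) / (0.464) = 10.89 m/s.

v₂ ≈ 10.9 m/s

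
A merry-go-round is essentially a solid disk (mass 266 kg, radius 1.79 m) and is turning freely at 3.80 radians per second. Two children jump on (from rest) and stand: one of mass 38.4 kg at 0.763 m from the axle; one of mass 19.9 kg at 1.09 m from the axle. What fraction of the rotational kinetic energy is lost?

fraction ≈ 0.0974

No external torque acts about the axle; L_before = L_after.
I_p = ½(266)(1.79)² = 426.1 kg·m².
Added inertia Σmr² = (38.4)(0.763)² + (19.9)(1.09)² = 46.00 kg·m²; I_f = 426.1 + 46.00 = 472.1 kg·m².
ω_f = I_p ω_i / I_f = (426.1)(3.80) / 472.1 = 3.430 rad/s.
KE_i = ½(426.1)(3.800 rad/s)² = 3077 J; KE_f = ½(472.1)(3.430)² = 2777 J.
Fraction lost = 0.09742.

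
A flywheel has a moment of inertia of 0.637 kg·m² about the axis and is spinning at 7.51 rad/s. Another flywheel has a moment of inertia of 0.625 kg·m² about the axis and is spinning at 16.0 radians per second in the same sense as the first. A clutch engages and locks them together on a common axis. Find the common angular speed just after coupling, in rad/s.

No external torque acts about the common axis, so total angular momentum is conserved.
Taking A's sense as positive: L = (0.6370)(7.51) + (0.6250)(16.0) = 14.78 kg·m²·rad/s.
Combined I = 0.6370 + 0.6250 = 1.262 kg·m².
ω_f = L / I = 14.78 / 1.262 = 11.71 rad/s.

|ω_f| ≈ 11.7 rad/s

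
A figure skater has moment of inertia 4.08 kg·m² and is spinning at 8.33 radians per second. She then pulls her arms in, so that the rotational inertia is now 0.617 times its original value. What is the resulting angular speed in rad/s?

Angular momentum about the spin axis is conserved since the torque about it is zero.
I₂ = 0.617 × 4.08 = 2.517 kg·m².
ω₂ = I₁ω₁ / I₂ = (4.080)(8.33 rad/s) / (2.517) = 13.50 rad/s.

ω₂ ≈ 13.5 rad/s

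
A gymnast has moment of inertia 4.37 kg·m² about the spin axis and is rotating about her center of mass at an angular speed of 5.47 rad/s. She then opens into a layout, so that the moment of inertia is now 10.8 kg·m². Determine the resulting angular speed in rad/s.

Angular momentum about the spin axis is conserved since the torque about it is zero.
ω₂ = I₁ω₁ / I₂ = (4.370)(5.47 rad/s) / (10.80) = 2.213 rad/s.

ω₂ ≈ 2.21 rad/s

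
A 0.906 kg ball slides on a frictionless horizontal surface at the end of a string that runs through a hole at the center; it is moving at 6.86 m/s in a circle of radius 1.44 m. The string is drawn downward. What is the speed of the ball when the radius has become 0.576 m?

The only horizontal force on the mass is along the cord (radial), so it exerts no torque about the hole and angular momentum m v r is conserved.
v₂ = v₁ r₁ / r₂ = (6.86)(1.44) / (0.576) = 17.15 m/s.

v₂ ≈ 17.2 m/s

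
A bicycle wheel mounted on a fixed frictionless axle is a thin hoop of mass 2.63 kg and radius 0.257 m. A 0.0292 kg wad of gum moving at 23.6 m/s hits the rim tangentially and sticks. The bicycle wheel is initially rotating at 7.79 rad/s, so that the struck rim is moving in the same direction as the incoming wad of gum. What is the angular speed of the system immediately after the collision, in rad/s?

The axle reaction passes through the axle and exerts no torque about it; angular momentum about the axle is conserved through the impact.
I_p = (2.63)(0.257)² = 0.1737 kg·m². Taking the sense of the wad of gum's angular momentum as positive, L_{wad} = m v R = (0.0292)(23.6)(0.257) = 0.1771 kg·m²/s.
L_i = +I_p ω_p + m v R = +(0.1737)(7.79) + 0.1771 = 1.530 kg·m²/s.
After sticking, I_f = I_p + m R² = 0.1737 + (0.0292)(0.257)² = 0.1756 kg·m².
ω_f = L_i / I_f = 1.530 / 0.1756 = 8.713 rad/s.

|ω_f| ≈ 8.71 rad/s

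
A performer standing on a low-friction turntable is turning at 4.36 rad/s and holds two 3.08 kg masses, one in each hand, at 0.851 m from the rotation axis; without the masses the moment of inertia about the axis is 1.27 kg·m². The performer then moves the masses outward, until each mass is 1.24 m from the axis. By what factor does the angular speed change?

Angular momentum about the spin axis is conserved since the torque about it is zero.
I₁ = 1.27 + 2(3.08)(0.851)² = 5.731 kg·m²; I₂ = 1.27 + 2(3.08)(1.24)² = 10.74 kg·m².
ω₂/ω₁ = I₁/I₂ = 5.731 / 10.74 = 0.5335.

ω₂/ω₁ ≈ 0.534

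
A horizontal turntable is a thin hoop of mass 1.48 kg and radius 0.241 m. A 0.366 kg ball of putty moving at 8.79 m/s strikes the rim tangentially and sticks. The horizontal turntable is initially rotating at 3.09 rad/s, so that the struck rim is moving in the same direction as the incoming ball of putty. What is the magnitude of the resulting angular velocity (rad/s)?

|ω_f| ≈ 9.71 rad/s

About the axle the impulsive forces during the collision are internal, so angular momentum about that axis is conserved.
I_p = (1.48)(0.241)² = 0.08596 kg·m². Taking the sense of the ball of putty's angular momentum as positive, L_{ball} = m v R = (0.366)(8.79)(0.241) = 0.7753 kg·m²/s.
L_i = +I_p ω_p + m v R = +(0.08596)(3.09) + 0.7753 = 1.041 kg·m²/s.
After sticking, I_f = I_p + m R² = 0.08596 + (0.366)(0.241)² = 0.1072 kg·m².
ω_f = L_i / I_f = 1.041 / 0.1072 = 9.709 rad/s.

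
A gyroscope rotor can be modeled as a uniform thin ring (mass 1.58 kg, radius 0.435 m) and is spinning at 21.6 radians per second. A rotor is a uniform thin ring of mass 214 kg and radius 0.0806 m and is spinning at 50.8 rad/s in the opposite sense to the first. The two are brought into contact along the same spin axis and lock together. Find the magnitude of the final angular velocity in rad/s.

|ω_f| ≈ 38.0 rad/s

No external torque acts about the common axis, so total angular momentum is conserved.
Moments of inertia: I_A = (1.58)(0.435)² = 0.2990 kg·m²; I_B = (214)(0.0806)² = 1.390 kg·m².
Taking A's sense as positive: L = (0.2990)(21.6) − (1.390)(50.8) = -64.17 kg·m²·rad/s.
Combined I = 0.2990 + 1.390 = 1.689 kg·m².
ω_f = L / I = -64.17 / 1.689 = -37.99 rad/s.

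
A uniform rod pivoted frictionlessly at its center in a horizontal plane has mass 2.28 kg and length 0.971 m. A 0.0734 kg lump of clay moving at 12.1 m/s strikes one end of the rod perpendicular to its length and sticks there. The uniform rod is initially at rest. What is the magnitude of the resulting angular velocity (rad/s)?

|ω_f| ≈ 2.20 rad/s

About the pivot the impulsive forces during the collision are internal, so angular momentum about that axis is conserved.
I_p = (1/12)(2.28)(0.971)² = 0.1791 kg·m². Taking the sense of the lump of clay's angular momentum as positive, L_{lump} = m v R = (0.0734)(12.1)(0.971/2) = 0.4312 kg·m²/s.
L_i = 0 + 0.4312 = 0.4312 kg·m²/s.
After sticking, I_f = I_p + m R² = 0.1791 + (0.0734)(0.971/2)² = 0.1964 kg·m².
ω_f = L_i / I_f = 0.4312 / 0.1964 = 2.195 rad/s.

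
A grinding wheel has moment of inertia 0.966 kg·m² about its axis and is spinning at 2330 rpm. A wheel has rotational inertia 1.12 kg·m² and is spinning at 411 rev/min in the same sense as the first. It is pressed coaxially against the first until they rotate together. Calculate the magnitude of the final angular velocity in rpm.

|ω_f| ≈ 1300 rpm

No external torque acts about the common axis, so total angular momentum is conserved.
Taking A's sense as positive: L = (0.9660)(2330) + (1.120)(411) = 2711 kg·m²·rpm.
Combined I = 0.9660 + 1.120 = 2.086 kg·m².
ω_f = L / I = 2711 / 2.086 = 1300 rpm.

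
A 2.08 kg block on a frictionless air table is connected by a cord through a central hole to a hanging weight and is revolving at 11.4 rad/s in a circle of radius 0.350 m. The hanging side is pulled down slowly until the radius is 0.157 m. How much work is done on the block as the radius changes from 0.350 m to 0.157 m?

W ≈ 65.7 J

The constraining force is radial, so m r² ω about the center is conserved.
ω₂ = ω₁ (r₁/r₂)² = (11.4)(0.350/0.157)² = 56.66 rad/s.
W = ΔKE = ½m(v₂² − v₁²) = 65.73 J.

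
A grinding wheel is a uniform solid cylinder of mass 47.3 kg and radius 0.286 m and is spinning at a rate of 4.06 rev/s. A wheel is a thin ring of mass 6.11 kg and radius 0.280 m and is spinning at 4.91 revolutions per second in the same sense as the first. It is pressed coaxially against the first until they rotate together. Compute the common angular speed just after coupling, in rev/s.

|ω_f| ≈ 4.23 rev/s

No external torque acts about the common axis, so total angular momentum is conserved.
Moments of inertia: I_A = ½(47.3)(0.286)² = 1.934 kg·m²; I_B = (6.11)(0.280)² = 0.4790 kg·m².
Taking A's sense as positive: L = (1.934)(4.06) + (0.4790)(4.91) = 10.21 kg·m²·rev/s.
Combined I = 1.934 + 0.4790 = 2.413 kg·m².
ω_f = L / I = 10.21 / 2.413 = 4.229 rev/s.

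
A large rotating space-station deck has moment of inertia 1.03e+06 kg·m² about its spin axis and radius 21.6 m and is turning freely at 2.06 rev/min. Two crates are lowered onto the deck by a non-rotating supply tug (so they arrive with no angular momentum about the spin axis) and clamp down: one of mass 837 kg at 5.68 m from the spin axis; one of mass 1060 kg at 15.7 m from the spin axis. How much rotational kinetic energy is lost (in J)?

The added mass arrives with no angular momentum about the spin axis, and any external torque about the spin axis is negligible, so the system's angular momentum is conserved.
Added inertia Σmr² = (837)(5.68)² + (1060)(15.7)² = 2.883e+05 kg·m²; I_f = 1.030e+06 + 2.883e+05 = 1.318e+06 kg·m².
ω_f = I_p ω_i / I_f = (1.030e+06)(2.06) / 1.318e+06 = 1.610 rpm.
KE_i = ½(1.030e+06)(0.2157 rad/s)² = 23970 J; KE_f = ½(1.318e+06)(0.1685)² = 18730 J.

energy lost ≈ 5240 J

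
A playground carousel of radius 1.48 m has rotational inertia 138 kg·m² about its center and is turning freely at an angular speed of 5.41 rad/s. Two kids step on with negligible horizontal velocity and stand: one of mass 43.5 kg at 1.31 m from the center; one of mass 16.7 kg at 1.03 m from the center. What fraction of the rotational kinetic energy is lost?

fraction ≈ 0.401

The added mass arrives with no angular momentum about the center, and any external torque about the center is negligible, so the system's angular momentum is conserved.
Added inertia Σmr² = (43.5)(1.31)² + (16.7)(1.03)² = 92.37 kg·m²; I_f = 138.0 + 92.37 = 230.4 kg·m².
ω_f = I_p ω_i / I_f = (138.0)(5.41) / 230.4 = 3.241 rad/s.
KE_i = ½(138.0)(5.410 rad/s)² = 2019 J; KE_f = ½(230.4)(3.241)² = 1210 J.
Fraction lost = 0.4010.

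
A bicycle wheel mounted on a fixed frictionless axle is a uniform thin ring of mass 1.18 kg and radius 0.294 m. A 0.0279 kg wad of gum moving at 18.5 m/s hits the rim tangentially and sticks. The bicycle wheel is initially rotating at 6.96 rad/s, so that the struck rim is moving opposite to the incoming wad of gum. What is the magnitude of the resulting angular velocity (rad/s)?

About the axle the impulsive forces during the collision are internal, so angular momentum about that axis is conserved.
I_p = (1.18)(0.294)² = 0.1020 kg·m². Taking the sense of the wad of gum's angular momentum as positive, L_{wad} = m v R = (0.0279)(18.5)(0.294) = 0.1517 kg·m²/s.
L_i = −I_p ω_p + m v R = −(0.1020)(6.96) + 0.1517 = -0.5581 kg·m²/s.
After sticking, I_f = I_p + m R² = 0.1020 + (0.0279)(0.294)² = 0.1044 kg·m².
ω_f = L_i / I_f = -0.5581 / 0.1044 = -5.346 rad/s.

|ω_f| ≈ 5.35 rad/s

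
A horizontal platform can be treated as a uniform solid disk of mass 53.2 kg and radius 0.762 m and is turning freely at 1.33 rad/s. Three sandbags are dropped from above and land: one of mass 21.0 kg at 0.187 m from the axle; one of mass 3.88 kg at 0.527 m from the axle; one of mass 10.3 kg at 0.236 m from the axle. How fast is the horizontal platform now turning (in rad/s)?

ω_f ≈ 1.15 rad/s

The added mass arrives with no angular momentum about the axle, and any external torque about the axle is negligible, so the system's angular momentum is conserved.
I_p = ½(53.2)(0.762)² = 15.45 kg·m².
Added inertia Σmr² = (21.0)(0.187)² + (3.88)(0.527)² + (10.3)(0.236)² = 2.386 kg·m²; I_f = 15.45 + 2.386 = 17.83 kg·m².
ω_f = I_p ω_i / I_f = (15.45)(1.33) / 17.83 = 1.152 rad/s.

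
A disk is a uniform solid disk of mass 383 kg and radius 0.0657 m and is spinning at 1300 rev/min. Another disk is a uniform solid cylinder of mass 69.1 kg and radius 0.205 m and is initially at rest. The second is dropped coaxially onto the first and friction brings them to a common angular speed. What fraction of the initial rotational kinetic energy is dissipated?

The coupling torques are internal; angular momentum about the shared axis is conserved.
Moments of inertia: I_A = ½(383)(0.0657)² = 0.8266 kg·m²; I_B = ½(69.1)(0.205)² = 1.452 kg·m².
Taking A's sense as positive: L = (0.8266)(1300) = 1075 kg·m²·rpm.
Combined I = 0.8266 + 1.452 = 2.279 kg·m².
ω_f = L / I = 1075 / 2.279 = 471.6 rpm.
KE_i = ½ΣIω² = 7660 J; KE_f = ½(2.279)(49.39)² = 2779 J.
Fraction dissipated = (KE_i − KE_f)/KE_i = 0.6372.

fraction ≈ 0.637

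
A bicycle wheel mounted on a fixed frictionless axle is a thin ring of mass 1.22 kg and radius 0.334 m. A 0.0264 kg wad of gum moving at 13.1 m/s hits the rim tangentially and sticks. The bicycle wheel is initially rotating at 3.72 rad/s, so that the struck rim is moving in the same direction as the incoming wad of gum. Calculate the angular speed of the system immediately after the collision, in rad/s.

About the axle the impulsive forces during the collision are internal, so angular momentum about that axis is conserved.
I_p = (1.22)(0.334)² = 0.1361 kg·m². Taking the sense of the wad of gum's angular momentum as positive, L_{wad} = m v R = (0.0264)(13.1)(0.334) = 0.1155 kg·m²/s.
L_i = +I_p ω_p + m v R = +(0.1361)(3.72) + 0.1155 = 0.6218 kg·m²/s.
After sticking, I_f = I_p + m R² = 0.1361 + (0.0264)(0.334)² = 0.1390 kg·m².
ω_f = L_i / I_f = 0.6218 / 0.1390 = 4.472 rad/s.

|ω_f| ≈ 4.47 rad/s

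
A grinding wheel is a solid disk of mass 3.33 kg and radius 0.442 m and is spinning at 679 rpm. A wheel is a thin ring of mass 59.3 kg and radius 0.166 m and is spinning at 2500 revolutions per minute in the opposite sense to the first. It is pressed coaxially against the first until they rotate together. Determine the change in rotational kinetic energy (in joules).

ΔKE ≈ -15000 J

No external torque acts about the common axis, so total angular momentum is conserved.
Moments of inertia: I_A = ½(3.33)(0.442)² = 0.3253 kg·m²; I_B = (59.3)(0.166)² = 1.634 kg·m².
Taking A's sense as positive: L = (0.3253)(679) − (1.634)(2500) = -3864 kg·m²·rpm.
Combined I = 0.3253 + 1.634 = 1.959 kg·m².
ω_f = L / I = -3864 / 1.959 = -1972 rpm.
KE_i = ½ΣIω² = 56820 J; KE_f = ½(1.959)(206.5)² = 41790 J.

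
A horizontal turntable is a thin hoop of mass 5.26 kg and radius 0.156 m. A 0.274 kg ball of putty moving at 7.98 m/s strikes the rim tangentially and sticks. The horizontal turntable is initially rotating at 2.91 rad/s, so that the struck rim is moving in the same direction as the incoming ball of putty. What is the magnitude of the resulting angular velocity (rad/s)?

The axle reaction passes through the axle and exerts no torque about it; angular momentum about the axle is conserved through the impact.
I_p = (5.26)(0.156)² = 0.1280 kg·m². Taking the sense of the ball of putty's angular momentum as positive, L_{ball} = m v R = (0.274)(7.98)(0.156) = 0.3411 kg·m²/s.
L_i = +I_p ω_p + m v R = +(0.1280)(2.91) + 0.3411 = 0.7136 kg·m²/s.
After sticking, I_f = I_p + m R² = 0.1280 + (0.274)(0.156)² = 0.1347 kg·m².
ω_f = L_i / I_f = 0.7136 / 0.1347 = 5.299 rad/s.

|ω_f| ≈ 5.30 rad/s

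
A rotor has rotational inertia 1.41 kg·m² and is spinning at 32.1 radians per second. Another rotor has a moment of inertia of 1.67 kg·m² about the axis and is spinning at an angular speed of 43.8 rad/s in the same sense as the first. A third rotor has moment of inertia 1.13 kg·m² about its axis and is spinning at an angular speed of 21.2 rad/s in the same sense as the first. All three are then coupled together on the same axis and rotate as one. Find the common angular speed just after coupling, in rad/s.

|ω_f| ≈ 33.8 rad/s

No external torque acts about the common axis, so total angular momentum is conserved.
Taking A's sense as positive: L = (1.410)(32.1) + (1.670)(43.8) + (1.130)(21.2) = 142.4 kg·m²·rad/s.
Combined I = 1.410 + 1.670 + 1.130 = 4.210 kg·m².
ω_f = L / I = 142.4 / 4.210 = 33.82 rad/s.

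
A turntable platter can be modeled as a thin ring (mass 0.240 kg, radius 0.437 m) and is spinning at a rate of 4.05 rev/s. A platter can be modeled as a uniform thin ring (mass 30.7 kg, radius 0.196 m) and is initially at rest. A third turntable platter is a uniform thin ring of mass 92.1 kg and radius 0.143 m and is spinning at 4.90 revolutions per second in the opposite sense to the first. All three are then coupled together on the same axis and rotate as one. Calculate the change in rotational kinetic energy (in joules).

No external torque acts about the common axis, so total angular momentum is conserved.
Moments of inertia: I_A = (0.240)(0.437)² = 0.04583 kg·m²; I_B = (30.7)(0.196)² = 1.179 kg·m²; I_C = (92.1)(0.143)² = 1.883 kg·m².
Taking A's sense as positive: L = (0.04583)(4.05) − (1.883)(4.90) = -9.043 kg·m²·rev/s.
Combined I = 0.04583 + 1.179 + 1.883 = 3.109 kg·m².
ω_f = L / I = -9.043 / 3.109 = -2.909 rev/s.
KE_i = ½ΣIω² = 907.4 J; KE_f = ½(3.109)(18.28)² = 519.3 J.

ΔKE ≈ -388 J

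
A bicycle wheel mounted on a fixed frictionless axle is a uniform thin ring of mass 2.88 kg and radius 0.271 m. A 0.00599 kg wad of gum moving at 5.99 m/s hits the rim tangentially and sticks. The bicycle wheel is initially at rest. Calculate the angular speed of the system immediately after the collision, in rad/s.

|ω_f| ≈ 0.0459 rad/s

The axle reaction passes through the axle and exerts no torque about it; angular momentum about the axle is conserved through the impact.
I_p = (2.88)(0.271)² = 0.2115 kg·m². Taking the sense of the wad of gum's angular momentum as positive, L_{wad} = m v R = (0.00599)(5.99)(0.271) = 0.009724 kg·m²/s.
L_i = 0 + 0.009724 = 0.009724 kg·m²/s.
After sticking, I_f = I_p + m R² = 0.2115 + (0.00599)(0.271)² = 0.2119 kg·m².
ω_f = L_i / I_f = 0.009724 / 0.2119 = 0.04588 rad/s.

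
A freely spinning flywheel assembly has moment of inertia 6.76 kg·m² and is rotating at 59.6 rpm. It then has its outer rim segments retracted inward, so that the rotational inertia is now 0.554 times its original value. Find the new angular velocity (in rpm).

ω₂ ≈ 108 rpm

No external torque acts about the spin axis, so angular momentum is conserved.
I₂ = 0.554 × 6.76 = 3.745 kg·m².
ω₂ = I₁ω₁ / I₂ = (6.760)(59.6 rpm) / (3.745) = 107.6 rpm.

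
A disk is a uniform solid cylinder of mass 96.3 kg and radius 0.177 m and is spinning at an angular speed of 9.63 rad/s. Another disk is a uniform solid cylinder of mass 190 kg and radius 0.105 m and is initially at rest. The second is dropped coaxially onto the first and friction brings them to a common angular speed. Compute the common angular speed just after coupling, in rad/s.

|ω_f| ≈ 5.68 rad/s

The coupling torques are internal; angular momentum about the shared axis is conserved.
Moments of inertia: I_A = ½(96.3)(0.177)² = 1.508 kg·m²; I_B = ½(190)(0.105)² = 1.047 kg·m².
Taking A's sense as positive: L = (1.508)(9.63) = 14.53 kg·m²·rad/s.
Combined I = 1.508 + 1.047 = 2.556 kg·m².
ω_f = L / I = 14.53 / 2.556 = 5.684 rad/s.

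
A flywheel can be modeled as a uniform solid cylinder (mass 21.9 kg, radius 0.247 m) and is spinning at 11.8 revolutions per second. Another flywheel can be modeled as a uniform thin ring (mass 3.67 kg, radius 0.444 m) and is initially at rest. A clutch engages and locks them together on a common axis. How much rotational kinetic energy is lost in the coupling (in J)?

The coupling torques are internal; angular momentum about the shared axis is conserved.
Moments of inertia: I_A = ½(21.9)(0.247)² = 0.6680 kg·m²; I_B = (3.67)(0.444)² = 0.7235 kg·m².
Taking A's sense as positive: L = (0.6680)(11.8) = 7.883 kg·m²·rev/s.
Combined I = 0.6680 + 0.7235 = 1.392 kg·m².
ω_f = L / I = 7.883 / 1.392 = 5.665 rev/s.
KE_i = ½ΣIω² = 1836 J; KE_f = ½(1.392)(35.59)² = 881.5 J.

ΔKE lost ≈ 955 J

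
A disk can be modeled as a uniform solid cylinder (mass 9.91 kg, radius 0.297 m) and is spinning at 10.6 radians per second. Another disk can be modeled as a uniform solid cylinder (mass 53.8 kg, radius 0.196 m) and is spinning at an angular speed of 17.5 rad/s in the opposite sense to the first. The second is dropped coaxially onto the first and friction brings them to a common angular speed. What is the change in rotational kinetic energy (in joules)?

The coupling torques are internal; angular momentum about the shared axis is conserved.
Moments of inertia: I_A = ½(9.91)(0.297)² = 0.4371 kg·m²; I_B = ½(53.8)(0.196)² = 1.033 kg·m².
Taking A's sense as positive: L = (0.4371)(10.6) − (1.033)(17.5) = -13.45 kg·m²·rad/s.
Combined I = 0.4371 + 1.033 = 1.470 kg·m².
ω_f = L / I = -13.45 / 1.470 = -9.148 rad/s.
KE_i = ½ΣIω² = 182.8 J; KE_f = ½(1.470)(9.148)² = 61.52 J.

ΔKE ≈ -121 J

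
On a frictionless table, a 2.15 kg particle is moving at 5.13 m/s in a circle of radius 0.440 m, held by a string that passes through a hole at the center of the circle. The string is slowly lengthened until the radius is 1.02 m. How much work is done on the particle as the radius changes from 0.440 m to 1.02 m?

The only horizontal force on the mass is along the cord (radial), so it exerts no torque about the hole and angular momentum m v r is conserved.
v₂ = v₁ r₁ / r₂ = (5.13)(0.440) / (1.02) = 2.213 m/s.
W = ΔKE = ½m(v₂² − v₁²) = -23.03 J.

W ≈ -23.0 J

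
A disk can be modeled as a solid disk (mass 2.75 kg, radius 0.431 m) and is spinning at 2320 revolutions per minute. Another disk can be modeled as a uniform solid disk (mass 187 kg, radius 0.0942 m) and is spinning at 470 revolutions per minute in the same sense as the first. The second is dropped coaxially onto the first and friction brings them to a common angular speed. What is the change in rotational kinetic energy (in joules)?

The coupling torques are internal; angular momentum about the shared axis is conserved.
Moments of inertia: I_A = ½(2.75)(0.431)² = 0.2554 kg·m²; I_B = ½(187)(0.0942)² = 0.8297 kg·m².
Taking A's sense as positive: L = (0.2554)(2320) + (0.8297)(470) = 982.5 kg·m²·rpm.
Combined I = 0.2554 + 0.8297 = 1.085 kg·m².
ω_f = L / I = 982.5 / 1.085 = 905.5 rpm.
KE_i = ½ΣIω² = 8543 J; KE_f = ½(1.085)(94.82)² = 4878 J.

ΔKE ≈ -3660 J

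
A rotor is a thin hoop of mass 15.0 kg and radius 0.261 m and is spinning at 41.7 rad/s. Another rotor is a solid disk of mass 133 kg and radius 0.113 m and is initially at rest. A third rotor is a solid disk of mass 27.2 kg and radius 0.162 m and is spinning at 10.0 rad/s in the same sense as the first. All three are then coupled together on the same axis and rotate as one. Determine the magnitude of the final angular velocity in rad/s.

|ω_f| ≈ 20.7 rad/s

No external torque acts about the common axis, so total angular momentum is conserved.
Moments of inertia: I_A = (15.0)(0.261)² = 1.022 kg·m²; I_B = ½(133)(0.113)² = 0.8491 kg·m²; I_C = ½(27.2)(0.162)² = 0.3569 kg·m².
Taking A's sense as positive: L = (1.022)(41.7) + (0.3569)(10.0) = 46.18 kg·m²·rad/s.
Combined I = 1.022 + 0.8491 + 0.3569 = 2.228 kg·m².
ω_f = L / I = 46.18 / 2.228 = 20.73 rad/s.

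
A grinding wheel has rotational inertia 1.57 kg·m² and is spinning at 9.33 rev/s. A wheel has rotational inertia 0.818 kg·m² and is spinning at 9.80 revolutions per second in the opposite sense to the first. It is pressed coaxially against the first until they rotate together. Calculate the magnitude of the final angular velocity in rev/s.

|ω_f| ≈ 2.78 rev/s

The coupling torques are internal; angular momentum about the shared axis is conserved.
Taking A's sense as positive: L = (1.570)(9.33) − (0.8180)(9.80) = 6.632 kg·m²·rev/s.
Combined I = 1.570 + 0.8180 = 2.388 kg·m².
ω_f = L / I = 6.632 / 2.388 = 2.777 rev/s.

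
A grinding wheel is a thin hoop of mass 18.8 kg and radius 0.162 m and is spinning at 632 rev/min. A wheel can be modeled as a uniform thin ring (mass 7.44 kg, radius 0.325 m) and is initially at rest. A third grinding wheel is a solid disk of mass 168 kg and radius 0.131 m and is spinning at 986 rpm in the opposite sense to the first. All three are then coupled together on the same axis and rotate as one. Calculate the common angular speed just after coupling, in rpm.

The coupling torques are internal; angular momentum about the shared axis is conserved.
Moments of inertia: I_A = (18.8)(0.162)² = 0.4934 kg·m²; I_B = (7.44)(0.325)² = 0.7859 kg·m²; I_C = ½(168)(0.131)² = 1.442 kg·m².
Taking A's sense as positive: L = (0.4934)(632) − (1.442)(986) = -1110 kg·m²·rpm.
Combined I = 0.4934 + 0.7859 + 1.442 = 2.721 kg·m².
ω_f = L / I = -1110 / 2.721 = -407.8 rpm.

|ω_f| ≈ 408 rpm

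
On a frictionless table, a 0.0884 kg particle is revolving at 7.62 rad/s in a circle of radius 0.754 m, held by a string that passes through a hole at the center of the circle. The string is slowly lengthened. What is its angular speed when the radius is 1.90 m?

No torque about the axis ⇒ m r₁² ω₁ = m r₂² ω₂.
ω₂ = ω₁ (r₁/r₂)² = (7.62)(0.754/1.90)² = 1.200 rad/s.

ω₂ ≈ 1.20 rad/s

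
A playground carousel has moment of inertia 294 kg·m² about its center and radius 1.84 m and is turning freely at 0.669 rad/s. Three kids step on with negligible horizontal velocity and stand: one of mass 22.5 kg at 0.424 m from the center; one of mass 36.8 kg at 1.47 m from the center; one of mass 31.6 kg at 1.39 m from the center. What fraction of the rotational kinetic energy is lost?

No external torque acts about the center; L_before = L_after.
Added inertia Σmr² = (22.5)(0.424)² + (36.8)(1.47)² + (31.6)(1.39)² = 144.6 kg·m²; I_f = 294.0 + 144.6 = 438.6 kg·m².
ω_f = I_p ω_i / I_f = (294.0)(0.669) / 438.6 = 0.4484 rad/s.
KE_i = ½(294.0)(0.6690 rad/s)² = 65.79 J; KE_f = ½(438.6)(0.4484)² = 44.10 J.
Fraction lost = 0.3297.

fraction ≈ 0.330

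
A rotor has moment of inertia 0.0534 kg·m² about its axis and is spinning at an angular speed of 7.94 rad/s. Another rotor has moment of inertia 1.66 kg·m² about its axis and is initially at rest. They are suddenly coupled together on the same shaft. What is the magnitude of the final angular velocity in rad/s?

|ω_f| ≈ 0.247 rad/s

No external torque acts about the common axis, so total angular momentum is conserved.
Taking A's sense as positive: L = (0.05340)(7.94) = 0.4240 kg·m²·rad/s.
Combined I = 0.05340 + 1.660 = 1.713 kg·m².
ω_f = L / I = 0.4240 / 1.713 = 0.2475 rad/s.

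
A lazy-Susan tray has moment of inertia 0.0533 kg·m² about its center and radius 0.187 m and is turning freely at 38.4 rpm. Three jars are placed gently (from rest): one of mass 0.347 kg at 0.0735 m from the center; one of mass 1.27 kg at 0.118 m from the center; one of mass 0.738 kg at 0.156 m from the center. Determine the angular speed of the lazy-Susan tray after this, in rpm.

The added mass arrives with no angular momentum about the center, and any external torque about the center is negligible, so the system's angular momentum is conserved.
Added inertia Σmr² = (0.347)(0.0735)² + (1.27)(0.118)² + (0.738)(0.156)² = 0.03752 kg·m²; I_f = 0.05330 + 0.03752 = 0.09082 kg·m².
ω_f = I_p ω_i / I_f = (0.05330)(38.4) / 0.09082 = 22.54 rpm.

ω_f ≈ 22.5 rpm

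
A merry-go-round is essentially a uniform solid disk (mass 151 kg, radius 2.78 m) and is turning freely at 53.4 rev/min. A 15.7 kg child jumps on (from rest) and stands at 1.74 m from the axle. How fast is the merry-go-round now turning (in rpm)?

The added mass arrives with no angular momentum about the axle, and any external torque about the axle is negligible, so the system's angular momentum is conserved.
I_p = ½(151)(2.78)² = 583.5 kg·m².
Added inertia Σmr² = (15.7)(1.74)² = 47.53 kg·m²; I_f = 583.5 + 47.53 = 631.0 kg·m².
ω_f = I_p ω_i / I_f = (583.5)(53.4) / 631.0 = 49.38 rpm.

ω_f ≈ 49.4 rpm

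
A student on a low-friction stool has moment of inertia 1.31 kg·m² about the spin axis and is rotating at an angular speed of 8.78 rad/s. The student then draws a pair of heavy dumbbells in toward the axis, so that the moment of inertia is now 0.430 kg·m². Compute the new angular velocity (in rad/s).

No external torque acts about the spin axis, so angular momentum is conserved.
ω₂ = I₁ω₁ / I₂ = (1.310)(8.78 rad/s) / (0.4300) = 26.75 rad/s.

ω₂ ≈ 26.7 rad/s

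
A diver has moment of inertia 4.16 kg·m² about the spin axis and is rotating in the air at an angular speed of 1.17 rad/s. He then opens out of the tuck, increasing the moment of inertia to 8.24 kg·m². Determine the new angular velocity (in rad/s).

No external torque acts about the spin axis, so angular momentum is conserved.
ω₂ = I₁ω₁ / I₂ = (4.160)(1.17 rad/s) / (8.240) = 0.5907 rad/s.

ω₂ ≈ 0.591 rad/s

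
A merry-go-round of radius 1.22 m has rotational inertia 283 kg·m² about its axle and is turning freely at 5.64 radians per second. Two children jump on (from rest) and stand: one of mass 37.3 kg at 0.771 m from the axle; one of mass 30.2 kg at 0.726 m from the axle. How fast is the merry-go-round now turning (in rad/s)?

ω_f ≈ 4.97 rad/s

The added mass arrives with no angular momentum about the axle, and any external torque about the axle is negligible, so the system's angular momentum is conserved.
Added inertia Σmr² = (37.3)(0.771)² + (30.2)(0.726)² = 38.09 kg·m²; I_f = 283.0 + 38.09 = 321.1 kg·m².
ω_f = I_p ω_i / I_f = (283.0)(5.64) / 321.1 = 4.971 rad/s.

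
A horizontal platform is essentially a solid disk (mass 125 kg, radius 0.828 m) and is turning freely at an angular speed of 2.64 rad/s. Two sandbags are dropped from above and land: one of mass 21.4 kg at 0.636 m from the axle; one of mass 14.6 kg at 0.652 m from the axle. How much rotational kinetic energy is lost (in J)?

No external torque acts about the axle; L_before = L_after.
I_p = ½(125)(0.828)² = 42.85 kg·m².
Added inertia Σmr² = (21.4)(0.636)² + (14.6)(0.652)² = 14.86 kg·m²; I_f = 42.85 + 14.86 = 57.71 kg·m².
ω_f = I_p ω_i / I_f = (42.85)(2.64) / 57.71 = 1.960 rad/s.
KE_i = ½(42.85)(2.640 rad/s)² = 149.3 J; KE_f = ½(57.71)(1.960)² = 110.9 J.

energy lost ≈ 38.5 J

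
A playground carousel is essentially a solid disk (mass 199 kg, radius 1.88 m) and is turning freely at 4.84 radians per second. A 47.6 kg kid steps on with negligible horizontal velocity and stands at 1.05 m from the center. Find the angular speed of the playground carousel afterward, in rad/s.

The added mass arrives with no angular momentum about the center, and any external torque about the center is negligible, so the system's angular momentum is conserved.
I_p = ½(199)(1.88)² = 351.7 kg·m².
Added inertia Σmr² = (47.6)(1.05)² = 52.48 kg·m²; I_f = 351.7 + 52.48 = 404.2 kg·m².
ω_f = I_p ω_i / I_f = (351.7)(4.84) / 404.2 = 4.212 rad/s.

ω_f ≈ 4.21 rad/s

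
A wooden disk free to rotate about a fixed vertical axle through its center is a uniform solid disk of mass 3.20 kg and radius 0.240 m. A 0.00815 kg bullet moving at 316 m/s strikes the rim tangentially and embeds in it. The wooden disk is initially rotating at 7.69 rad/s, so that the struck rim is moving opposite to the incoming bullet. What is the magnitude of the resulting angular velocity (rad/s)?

|ω_f| ≈ 0.978 rad/s

About the axle the impulsive forces during the collision are internal, so angular momentum about that axis is conserved.
I_p = ½(3.20)(0.240)² = 0.09216 kg·m². Taking the sense of the bullet's angular momentum as positive, L_{bullet} = m v R = (0.00815)(316)(0.240) = 0.6181 kg·m²/s.
L_i = −I_p ω_p + m v R = −(0.09216)(7.69) + 0.6181 = -0.09061 kg·m²/s.
After sticking, I_f = I_p + m R² = 0.09216 + (0.00815)(0.240)² = 0.09263 kg·m².
ω_f = L_i / I_f = -0.09061 / 0.09263 = -0.9782 rad/s.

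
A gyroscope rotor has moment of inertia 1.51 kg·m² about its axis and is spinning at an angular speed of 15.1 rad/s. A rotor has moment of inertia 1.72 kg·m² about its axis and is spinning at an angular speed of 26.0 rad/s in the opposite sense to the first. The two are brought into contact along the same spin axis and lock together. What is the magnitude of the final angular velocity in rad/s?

|ω_f| ≈ 6.79 rad/s

The coupling torques are internal; angular momentum about the shared axis is conserved.
Taking A's sense as positive: L = (1.510)(15.1) − (1.720)(26.0) = -21.92 kg·m²·rad/s.
Combined I = 1.510 + 1.720 = 3.230 kg·m².
ω_f = L / I = -21.92 / 3.230 = -6.786 rad/s.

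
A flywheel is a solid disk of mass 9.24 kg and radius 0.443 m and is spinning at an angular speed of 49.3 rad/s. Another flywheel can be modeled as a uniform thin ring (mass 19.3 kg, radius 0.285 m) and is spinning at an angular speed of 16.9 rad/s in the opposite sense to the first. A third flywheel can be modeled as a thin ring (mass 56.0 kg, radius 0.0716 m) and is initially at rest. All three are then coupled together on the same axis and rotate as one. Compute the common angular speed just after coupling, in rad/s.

|ω_f| ≈ 6.59 rad/s

No external torque acts about the common axis, so total angular momentum is conserved.
Moments of inertia: I_A = ½(9.24)(0.443)² = 0.9067 kg·m²; I_B = (19.3)(0.285)² = 1.568 kg·m²; I_C = (56.0)(0.0716)² = 0.2871 kg·m².
Taking A's sense as positive: L = (0.9067)(49.3) − (1.568)(16.9) = 18.21 kg·m²·rad/s.
Combined I = 0.9067 + 1.568 + 0.2871 = 2.761 kg·m².
ω_f = L / I = 18.21 / 2.761 = 6.593 rad/s.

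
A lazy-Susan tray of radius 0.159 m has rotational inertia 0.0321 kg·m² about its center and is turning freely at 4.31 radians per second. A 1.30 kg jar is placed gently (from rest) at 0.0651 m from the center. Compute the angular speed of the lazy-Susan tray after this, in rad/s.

The added mass arrives with no angular momentum about the center, and any external torque about the center is negligible, so the system's angular momentum is conserved.
Added inertia Σmr² = (1.30)(0.0651)² = 0.005509 kg·m²; I_f = 0.03210 + 0.005509 = 0.03761 kg·m².
ω_f = I_p ω_i / I_f = (0.03210)(4.31) / 0.03761 = 3.679 rad/s.

ω_f ≈ 3.68 rad/s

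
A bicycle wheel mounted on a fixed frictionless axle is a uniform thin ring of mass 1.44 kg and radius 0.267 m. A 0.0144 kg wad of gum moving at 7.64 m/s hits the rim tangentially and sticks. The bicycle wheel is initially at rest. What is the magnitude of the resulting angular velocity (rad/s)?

The axle reaction passes through the axle and exerts no torque about it; angular momentum about the axle is conserved through the impact.
I_p = (1.44)(0.267)² = 0.1027 kg·m². Taking the sense of the wad of gum's angular momentum as positive, L_{wad} = m v R = (0.0144)(7.64)(0.267) = 0.02937 kg·m²/s.
L_i = 0 + 0.02937 = 0.02937 kg·m²/s.
After sticking, I_f = I_p + m R² = 0.1027 + (0.0144)(0.267)² = 0.1037 kg·m².
ω_f = L_i / I_f = 0.02937 / 0.1037 = 0.2833 rad/s.

|ω_f| ≈ 0.283 rad/s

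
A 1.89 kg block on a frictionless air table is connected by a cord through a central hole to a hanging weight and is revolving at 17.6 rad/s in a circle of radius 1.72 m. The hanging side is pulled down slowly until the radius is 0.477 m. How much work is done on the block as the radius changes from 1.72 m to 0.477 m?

W ≈ 10400 J

The constraining force is radial, so m r² ω about the center is conserved.
ω₂ = ω₁ (r₁/r₂)² = (17.6)(1.72/0.477)² = 228.8 rad/s.
W = ΔKE = ½m(v₂² − v₁²) = 10390 J.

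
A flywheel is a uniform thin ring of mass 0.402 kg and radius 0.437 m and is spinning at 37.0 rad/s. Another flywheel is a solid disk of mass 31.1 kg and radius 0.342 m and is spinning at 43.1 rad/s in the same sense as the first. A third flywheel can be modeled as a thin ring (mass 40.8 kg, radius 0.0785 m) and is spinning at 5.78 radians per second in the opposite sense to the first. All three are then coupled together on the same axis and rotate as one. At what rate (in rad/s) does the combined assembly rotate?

|ω_f| ≈ 37.2 rad/s

The coupling torques are internal; angular momentum about the shared axis is conserved.
Moments of inertia: I_A = (0.402)(0.437)² = 0.07677 kg·m²; I_B = ½(31.1)(0.342)² = 1.819 kg·m²; I_C = (40.8)(0.0785)² = 0.2514 kg·m².
Taking A's sense as positive: L = (0.07677)(37.0) + (1.819)(43.1) − (0.2514)(5.78) = 79.78 kg·m²·rad/s.
Combined I = 0.07677 + 1.819 + 0.2514 = 2.147 kg·m².
ω_f = L / I = 79.78 / 2.147 = 37.16 rad/s.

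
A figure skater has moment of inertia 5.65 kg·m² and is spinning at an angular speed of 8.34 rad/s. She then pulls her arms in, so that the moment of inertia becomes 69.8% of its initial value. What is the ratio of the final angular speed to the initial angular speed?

With no external torque about the axis, L is conserved: I₁ω₁ = I₂ω₂.
I₂ = 0.698 × 5.65 = 3.944 kg·m².
ω₂/ω₁ = I₁/I₂ = 5.650 / 3.944 = 1.433.

ω₂/ω₁ ≈ 1.43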